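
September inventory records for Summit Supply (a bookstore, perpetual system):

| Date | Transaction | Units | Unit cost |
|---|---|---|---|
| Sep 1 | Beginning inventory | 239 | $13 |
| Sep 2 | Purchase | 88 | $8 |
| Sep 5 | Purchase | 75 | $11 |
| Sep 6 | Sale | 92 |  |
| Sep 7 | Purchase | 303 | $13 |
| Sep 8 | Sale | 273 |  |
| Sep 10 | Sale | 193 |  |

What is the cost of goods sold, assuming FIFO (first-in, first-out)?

COGS = $6,664

Sep 6, 92 sold [FIFO — oldest first]: 92 @ $13 = $1,196
Sep 8, 273 sold [FIFO — oldest first]: 147 @ $13 + 88 @ $8 + 38 @ $11 = $3,033
Sep 10, 193 sold [FIFO — oldest first]: 37 @ $11 + 156 @ $13 = $2,435
Total COGS = $1,196 + $3,033 + $2,435 = $6,664
Ending inventory: 147 @ $13 = $1,911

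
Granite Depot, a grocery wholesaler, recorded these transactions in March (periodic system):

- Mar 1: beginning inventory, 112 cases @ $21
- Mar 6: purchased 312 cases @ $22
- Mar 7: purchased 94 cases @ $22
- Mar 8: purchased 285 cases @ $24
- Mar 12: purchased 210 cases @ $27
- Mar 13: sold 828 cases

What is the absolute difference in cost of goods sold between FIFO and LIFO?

FIFO COGS: 112 @ $21 + 312 @ $22 + 94 @ $22 + 285 @ $24 + 25 @ $27 = $18,799
LIFO COGS: 210 @ $27 + 285 @ $24 + 94 @ $22 + 239 @ $22 = $19,836
Difference = |$18,799 − $19,836| = $1,037

$1,037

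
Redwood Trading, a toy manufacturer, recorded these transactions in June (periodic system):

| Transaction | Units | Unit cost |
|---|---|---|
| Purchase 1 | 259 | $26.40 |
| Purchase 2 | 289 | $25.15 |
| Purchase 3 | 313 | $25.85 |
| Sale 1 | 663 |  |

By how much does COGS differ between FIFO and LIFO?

FIFO COGS: 259 @ $26.40 + 289 @ $25.15 + 115 @ $25.85 = $17,078.70
LIFO COGS: 313 @ $25.85 + 289 @ $25.15 + 61 @ $26.40 = $16,969.80
Difference = |$17,078.70 − $16,969.80| = $108.90

$108.90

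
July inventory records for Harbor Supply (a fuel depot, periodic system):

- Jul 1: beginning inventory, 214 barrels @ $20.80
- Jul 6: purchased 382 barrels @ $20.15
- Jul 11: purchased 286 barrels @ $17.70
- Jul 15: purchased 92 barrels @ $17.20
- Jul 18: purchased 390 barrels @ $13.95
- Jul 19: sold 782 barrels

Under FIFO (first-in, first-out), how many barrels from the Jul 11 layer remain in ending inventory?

100

Jul 19, 782 sold [FIFO — oldest first]: 214 @ $20.80 + 382 @ $20.15 + 186 @ $17.70 = $15,440.70
Ending inventory: 100 @ $17.70 + 92 @ $17.20 + 390 @ $13.95 = $8,792.90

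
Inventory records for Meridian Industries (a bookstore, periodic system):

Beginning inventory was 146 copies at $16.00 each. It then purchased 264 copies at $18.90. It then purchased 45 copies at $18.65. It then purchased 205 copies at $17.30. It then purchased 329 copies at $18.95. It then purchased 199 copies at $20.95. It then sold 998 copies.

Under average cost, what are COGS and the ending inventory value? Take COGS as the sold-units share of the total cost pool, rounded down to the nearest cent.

Sale 1, sell 998: 998/1188 × $22,114.95 → $18,578.04
Ending inventory (cost pool remaining) = $3,536.91
Check: goods available $22,114.95 = COGS $18,578.04 + ending $3,536.91

COGS = $18,578.04; ending inventory = $3,536.91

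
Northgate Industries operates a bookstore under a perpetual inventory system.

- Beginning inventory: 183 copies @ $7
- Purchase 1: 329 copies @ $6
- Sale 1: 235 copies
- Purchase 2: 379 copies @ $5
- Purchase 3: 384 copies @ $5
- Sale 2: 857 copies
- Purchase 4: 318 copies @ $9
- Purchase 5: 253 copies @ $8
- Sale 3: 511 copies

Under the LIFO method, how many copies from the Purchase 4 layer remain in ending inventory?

60

Sale 1 (235) [LIFO — newest first]: 235 @ $6 = $1,410
Sale 2 (857) [LIFO — newest first]: 384 @ $5 + 379 @ $5 + 94 @ $6 = $4,379
Sale 3 (511) [LIFO — newest first]: 253 @ $8 + 258 @ $9 = $4,346
Total COGS = $1,410 + $4,379 + $4,346 = $10,135
Ending inventory: 183 @ $7 + 60 @ $9 = $1,821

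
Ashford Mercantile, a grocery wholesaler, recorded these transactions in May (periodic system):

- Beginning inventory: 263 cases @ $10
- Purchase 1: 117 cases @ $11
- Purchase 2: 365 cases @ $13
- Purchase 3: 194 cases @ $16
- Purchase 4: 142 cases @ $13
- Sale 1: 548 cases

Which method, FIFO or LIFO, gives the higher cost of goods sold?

FIFO COGS: 263 @ $10 + 117 @ $11 + 168 @ $13 = $6,101
LIFO COGS: 142 @ $13 + 194 @ $16 + 212 @ $13 = $7,706

LIFO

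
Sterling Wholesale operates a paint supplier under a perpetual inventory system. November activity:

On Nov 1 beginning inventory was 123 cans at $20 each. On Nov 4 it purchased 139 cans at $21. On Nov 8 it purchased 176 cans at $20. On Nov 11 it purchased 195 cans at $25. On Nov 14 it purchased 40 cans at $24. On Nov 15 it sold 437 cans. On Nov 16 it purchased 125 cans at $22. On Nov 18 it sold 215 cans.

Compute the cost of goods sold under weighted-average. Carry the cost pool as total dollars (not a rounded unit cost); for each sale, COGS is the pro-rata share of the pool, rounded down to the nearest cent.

After Nov 1: 123 on hand, pool $2,460.00 (≈ $20.0000 each)
After Nov 4: 262 on hand, pool $5,379.00 (≈ $20.5305 each)
After Nov 8: 438 on hand, pool $8,899.00 (≈ $20.3174 each)
After Nov 11: 633 on hand, pool $13,774.00 (≈ $21.7599 each)
After Nov 14: 673 on hand, pool $14,734.00 (≈ $21.8930 each)
Nov 15, sell 437: 437/673 × $14,734.00 → $9,567.24
After Nov 16: 361 on hand, pool $7,916.76 (≈ $21.9301 each)
Nov 18, sell 215: 215/361 × $7,916.76 → $4,714.96
Total COGS = $9,567.24 + $4,714.96 = $14,282.20
Ending inventory (cost pool remaining) = $3,201.80

COGS = $14,282.20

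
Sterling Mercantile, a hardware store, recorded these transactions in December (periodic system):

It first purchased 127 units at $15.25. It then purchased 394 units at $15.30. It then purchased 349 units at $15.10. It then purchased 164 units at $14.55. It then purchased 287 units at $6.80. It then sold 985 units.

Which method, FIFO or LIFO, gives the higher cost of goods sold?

FIFO

FIFO COGS: 127 @ $15.25 + 394 @ $15.30 + 349 @ $15.10 + 115 @ $14.55 = $14,908.10
LIFO COGS: 287 @ $6.80 + 164 @ $14.55 + 349 @ $15.10 + 185 @ $15.30 = $12,438.20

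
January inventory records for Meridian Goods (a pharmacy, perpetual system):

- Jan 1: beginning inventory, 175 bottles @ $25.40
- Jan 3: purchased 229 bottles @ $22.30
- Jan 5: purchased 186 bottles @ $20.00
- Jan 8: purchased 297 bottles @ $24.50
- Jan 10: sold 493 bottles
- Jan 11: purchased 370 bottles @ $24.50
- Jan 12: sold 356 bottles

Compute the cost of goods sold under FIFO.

Jan 10, 493 sold [FIFO — oldest first]: 175 @ $25.40 + 229 @ $22.30 + 89 @ $20.00 = $11,331.70
Jan 12, 356 sold [FIFO — oldest first]: 97 @ $20.00 + 259 @ $24.50 = $8,285.50
Total COGS = $11,331.70 + $8,285.50 = $19,617.20
Ending inventory: 38 @ $24.50 + 370 @ $24.50 = $9,996.00

COGS = $19,617.20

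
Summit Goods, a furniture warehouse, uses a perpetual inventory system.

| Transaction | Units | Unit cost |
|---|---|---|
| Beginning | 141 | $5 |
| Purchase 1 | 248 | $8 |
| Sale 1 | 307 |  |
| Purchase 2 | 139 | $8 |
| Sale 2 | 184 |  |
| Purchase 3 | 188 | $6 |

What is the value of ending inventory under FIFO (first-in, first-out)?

Ending inventory = $1,424

Sale 1 (307) [FIFO — oldest first]: 141 @ $5 + 166 @ $8 = $2,033
Sale 2 (184) [FIFO — oldest first]: 82 @ $8 + 102 @ $8 = $1,472
Total COGS = $2,033 + $1,472 = $3,505
Ending inventory: 37 @ $8 + 188 @ $6 = $1,424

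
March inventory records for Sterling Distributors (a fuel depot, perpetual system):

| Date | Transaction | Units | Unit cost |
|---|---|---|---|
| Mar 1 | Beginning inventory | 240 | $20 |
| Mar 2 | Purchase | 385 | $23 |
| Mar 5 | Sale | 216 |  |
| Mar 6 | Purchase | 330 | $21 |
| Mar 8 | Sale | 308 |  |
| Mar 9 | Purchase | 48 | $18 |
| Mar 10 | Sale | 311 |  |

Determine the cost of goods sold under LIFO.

COGS = $18,089

Mar 5, 216 sold [LIFO — newest first]: 216 @ $23 = $4,968
Mar 8, 308 sold [LIFO — newest first]: 308 @ $21 = $6,468
Mar 10, 311 sold [LIFO — newest first]: 48 @ $18 + 22 @ $21 + 169 @ $23 + 72 @ $20 = $6,653
Total COGS = $4,968 + $6,468 + $6,653 = $18,089
Ending inventory: 168 @ $20 = $3,360
Check: goods available $21,449 = COGS $18,089 + ending $3,360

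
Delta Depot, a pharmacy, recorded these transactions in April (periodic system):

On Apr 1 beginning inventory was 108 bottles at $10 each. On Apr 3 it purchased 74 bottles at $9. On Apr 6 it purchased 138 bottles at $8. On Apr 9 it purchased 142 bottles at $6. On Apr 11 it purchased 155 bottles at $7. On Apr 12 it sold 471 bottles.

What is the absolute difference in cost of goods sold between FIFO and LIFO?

FIFO COGS: 108 @ $10 + 74 @ $9 + 138 @ $8 + 142 @ $6 + 9 @ $7 = $3,765
LIFO COGS: 155 @ $7 + 142 @ $6 + 138 @ $8 + 36 @ $9 = $3,365
Difference = |$3,765 − $3,365| = $400

$400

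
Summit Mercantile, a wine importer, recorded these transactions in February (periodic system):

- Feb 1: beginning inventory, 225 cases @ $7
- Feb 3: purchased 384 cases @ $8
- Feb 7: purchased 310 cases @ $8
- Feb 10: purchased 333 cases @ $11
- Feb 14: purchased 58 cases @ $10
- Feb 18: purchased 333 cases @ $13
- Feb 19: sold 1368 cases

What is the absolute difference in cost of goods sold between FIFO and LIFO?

$1,600

FIFO COGS: 225 @ $7 + 384 @ $8 + 310 @ $8 + 333 @ $11 + 58 @ $10 + 58 @ $13 = $12,124
LIFO COGS: 333 @ $13 + 58 @ $10 + 333 @ $11 + 310 @ $8 + 334 @ $8 = $13,724
Difference = |$12,124 − $13,724| = $1,600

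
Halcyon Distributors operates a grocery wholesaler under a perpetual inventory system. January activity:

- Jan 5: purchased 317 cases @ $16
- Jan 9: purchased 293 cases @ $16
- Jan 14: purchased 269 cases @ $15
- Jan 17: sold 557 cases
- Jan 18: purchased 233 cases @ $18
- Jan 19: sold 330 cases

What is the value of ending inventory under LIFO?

Ending inventory = $3,600

Jan 17, 557 sold [LIFO — newest first]: 269 @ $15 + 288 @ $16 = $8,643
Jan 19, 330 sold [LIFO — newest first]: 233 @ $18 + 5 @ $16 + 92 @ $16 = $5,746
Total COGS = $8,643 + $5,746 = $14,389
Ending inventory: 225 @ $16 = $3,600
Check: goods available $17,989 = COGS $14,389 + ending $3,600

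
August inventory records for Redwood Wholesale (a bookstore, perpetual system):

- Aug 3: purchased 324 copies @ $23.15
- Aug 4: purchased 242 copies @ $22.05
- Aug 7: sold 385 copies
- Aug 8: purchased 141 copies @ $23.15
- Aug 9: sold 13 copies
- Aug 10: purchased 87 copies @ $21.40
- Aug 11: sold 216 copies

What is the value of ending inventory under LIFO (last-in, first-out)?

Aug 7, 385 sold [LIFO — newest first]: 242 @ $22.05 + 143 @ $23.15 = $8,646.55
Aug 9, 13 sold [LIFO — newest first]: 13 @ $23.15 = $300.95
Aug 11, 216 sold [LIFO — newest first]: 87 @ $21.40 + 128 @ $23.15 + 1 @ $23.15 = $4,848.15
Total COGS = $8,646.55 + $300.95 + $4,848.15 = $13,795.65
Ending inventory: 180 @ $23.15 = $4,167.00

Ending inventory = $4,167.00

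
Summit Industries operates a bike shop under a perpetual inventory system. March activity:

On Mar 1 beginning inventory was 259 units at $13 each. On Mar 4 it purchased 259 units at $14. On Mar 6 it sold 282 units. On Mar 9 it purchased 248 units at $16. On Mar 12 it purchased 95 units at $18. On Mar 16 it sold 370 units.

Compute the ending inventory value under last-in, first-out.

Mar 6, 282 sold [LIFO — newest first]: 259 @ $14 + 23 @ $13 = $3,925
Mar 16, 370 sold [LIFO — newest first]: 95 @ $18 + 248 @ $16 + 27 @ $13 = $6,029
Total COGS = $3,925 + $6,029 = $9,954
Ending inventory: 209 @ $13 = $2,717

Ending inventory = $2,717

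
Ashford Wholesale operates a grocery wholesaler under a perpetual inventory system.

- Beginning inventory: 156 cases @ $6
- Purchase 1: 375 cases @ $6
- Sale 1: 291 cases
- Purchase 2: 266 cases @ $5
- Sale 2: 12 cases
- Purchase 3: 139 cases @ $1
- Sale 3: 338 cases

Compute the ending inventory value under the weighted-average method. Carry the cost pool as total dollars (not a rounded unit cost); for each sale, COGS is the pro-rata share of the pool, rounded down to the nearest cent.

Ending inventory = $1,325.09

After Beginning: 156 on hand, pool $936.00 (≈ $6.0000 each)
After Purchase 1: 531 on hand, pool $3,186.00 (≈ $6.0000 each)
Sale 1, sell 291: 291/531 × $3,186.00 → $1,746.00
After Purchase 2: 506 on hand, pool $2,770.00 (≈ $5.4743 each)
Sale 2, sell 12: 12/506 × $2,770.00 → $65.69
After Purchase 3: 633 on hand, pool $2,843.31 (≈ $4.4918 each)
Sale 3, sell 338: 338/633 × $2,843.31 → $1,518.22
Total COGS = $1,746.00 + $65.69 + $1,518.22 = $3,329.91
Ending inventory (cost pool remaining) = $1,325.09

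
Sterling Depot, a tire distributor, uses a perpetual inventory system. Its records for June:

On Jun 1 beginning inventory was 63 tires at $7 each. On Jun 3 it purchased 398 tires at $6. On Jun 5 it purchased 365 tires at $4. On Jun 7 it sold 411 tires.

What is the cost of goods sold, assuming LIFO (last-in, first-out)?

COGS = $1,736

Jun 7, 411 sold [LIFO — newest first]: 365 @ $4 + 46 @ $6 = $1,736
Ending inventory: 63 @ $7 + 352 @ $6 = $2,553
Check: goods available $4,289 = COGS $1,736 + ending $2,553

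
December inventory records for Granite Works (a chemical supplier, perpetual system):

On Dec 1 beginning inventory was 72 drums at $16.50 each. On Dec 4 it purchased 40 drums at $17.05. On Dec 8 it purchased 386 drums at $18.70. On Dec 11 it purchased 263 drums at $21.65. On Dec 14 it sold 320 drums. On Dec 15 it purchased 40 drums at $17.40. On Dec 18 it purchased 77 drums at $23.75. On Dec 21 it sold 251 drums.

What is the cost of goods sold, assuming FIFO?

COGS = $10,668.65

Dec 14, 320 sold [FIFO — oldest first]: 72 @ $16.50 + 40 @ $17.05 + 208 @ $18.70 = $5,759.60
Dec 21, 251 sold [FIFO — oldest first]: 178 @ $18.70 + 73 @ $21.65 = $4,909.05
Total COGS = $5,759.60 + $4,909.05 = $10,668.65
Ending inventory: 190 @ $21.65 + 40 @ $17.40 + 77 @ $23.75 = $6,638.25
Check: goods available $17,306.90 = COGS $10,668.65 + ending $6,638.25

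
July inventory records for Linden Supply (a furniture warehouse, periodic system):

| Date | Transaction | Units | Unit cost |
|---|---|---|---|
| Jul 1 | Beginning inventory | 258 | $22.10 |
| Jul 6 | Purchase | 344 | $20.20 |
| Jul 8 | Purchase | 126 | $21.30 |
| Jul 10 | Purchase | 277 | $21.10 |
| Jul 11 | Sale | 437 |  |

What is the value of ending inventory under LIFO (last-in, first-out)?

Jul 11, 437 sold [LIFO — newest first]: 277 @ $21.10 + 126 @ $21.30 + 34 @ $20.20 = $9,215.30
Ending inventory: 258 @ $22.10 + 310 @ $20.20 = $11,963.80
Check: goods available $21,179.10 = COGS $9,215.30 + ending $11,963.80

Ending inventory = $11,963.80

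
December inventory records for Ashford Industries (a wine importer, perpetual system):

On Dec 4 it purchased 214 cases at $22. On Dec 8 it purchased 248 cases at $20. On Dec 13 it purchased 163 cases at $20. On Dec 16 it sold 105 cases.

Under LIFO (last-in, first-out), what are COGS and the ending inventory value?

COGS = $2,100; ending inventory = $10,828

Dec 16, 105 sold [LIFO — newest first]: 105 @ $20 = $2,100
Ending inventory: 214 @ $22 + 248 @ $20 + 58 @ $20 = $10,828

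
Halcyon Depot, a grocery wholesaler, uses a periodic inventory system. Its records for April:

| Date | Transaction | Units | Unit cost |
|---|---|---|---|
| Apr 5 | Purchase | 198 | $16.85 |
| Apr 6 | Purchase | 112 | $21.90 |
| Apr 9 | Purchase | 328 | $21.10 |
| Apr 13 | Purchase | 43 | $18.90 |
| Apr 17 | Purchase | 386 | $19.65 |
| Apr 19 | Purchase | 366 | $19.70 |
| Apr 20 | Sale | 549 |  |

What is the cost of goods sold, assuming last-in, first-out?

COGS = $10,806.15

Apr 20, 549 sold [LIFO — newest first]: 366 @ $19.70 + 183 @ $19.65 = $10,806.15
Ending inventory: 198 @ $16.85 + 112 @ $21.90 + 328 @ $21.10 + 43 @ $18.90 + 203 @ $19.65 = $17,511.55
Check: goods available $28,317.70 = COGS $10,806.15 + ending $17,511.55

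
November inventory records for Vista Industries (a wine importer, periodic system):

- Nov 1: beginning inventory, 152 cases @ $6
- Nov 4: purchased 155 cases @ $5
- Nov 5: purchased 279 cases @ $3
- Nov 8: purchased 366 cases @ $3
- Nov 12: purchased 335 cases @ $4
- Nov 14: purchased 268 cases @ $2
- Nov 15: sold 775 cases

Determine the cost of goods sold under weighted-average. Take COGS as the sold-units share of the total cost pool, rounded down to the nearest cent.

Nov 15, sell 775: 775/1555 × $5,498.00 → $2,740.16
Ending inventory (cost pool remaining) = $2,757.84

COGS = $2,740.16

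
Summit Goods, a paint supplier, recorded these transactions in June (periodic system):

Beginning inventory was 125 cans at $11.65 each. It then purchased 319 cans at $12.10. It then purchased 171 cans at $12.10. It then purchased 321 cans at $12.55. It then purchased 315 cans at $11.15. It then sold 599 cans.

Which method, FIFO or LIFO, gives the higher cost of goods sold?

FIFO COGS: 125 @ $11.65 + 319 @ $12.10 + 155 @ $12.10 = $7,191.65
LIFO COGS: 315 @ $11.15 + 284 @ $12.55 = $7,076.45

FIFO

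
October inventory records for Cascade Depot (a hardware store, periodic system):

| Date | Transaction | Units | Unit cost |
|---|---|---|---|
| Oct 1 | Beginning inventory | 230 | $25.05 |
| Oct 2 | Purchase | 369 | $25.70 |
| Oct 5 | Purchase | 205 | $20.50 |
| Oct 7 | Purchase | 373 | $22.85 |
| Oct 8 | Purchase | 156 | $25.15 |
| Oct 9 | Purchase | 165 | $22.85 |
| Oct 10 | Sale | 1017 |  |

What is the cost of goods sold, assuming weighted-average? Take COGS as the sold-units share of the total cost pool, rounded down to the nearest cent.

COGS = $24,212.47

Oct 10, sell 1017: 1017/1498 × $35,664.00 → $24,212.47
Ending inventory (cost pool remaining) = $11,451.53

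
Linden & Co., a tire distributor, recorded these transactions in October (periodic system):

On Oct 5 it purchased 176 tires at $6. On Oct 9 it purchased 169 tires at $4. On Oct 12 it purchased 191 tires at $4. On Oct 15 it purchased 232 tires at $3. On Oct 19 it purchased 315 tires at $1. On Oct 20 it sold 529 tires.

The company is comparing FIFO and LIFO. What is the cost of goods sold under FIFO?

COGS = $2,468

FIFO COGS: 176 @ $6 + 169 @ $4 + 184 @ $4 = $2,468
LIFO COGS: 315 @ $1 + 214 @ $3 = $957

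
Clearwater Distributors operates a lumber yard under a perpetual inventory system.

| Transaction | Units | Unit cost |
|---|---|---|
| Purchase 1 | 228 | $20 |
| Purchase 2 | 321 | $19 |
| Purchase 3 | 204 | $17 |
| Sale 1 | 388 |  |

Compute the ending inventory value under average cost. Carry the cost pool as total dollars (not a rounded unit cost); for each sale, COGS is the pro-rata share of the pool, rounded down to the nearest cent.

Ending inventory = $6,847.75

After Purchase 1: 228 on hand, pool $4,560.00 (≈ $20.0000 each)
After Purchase 2: 549 on hand, pool $10,659.00 (≈ $19.4153 each)
After Purchase 3: 753 on hand, pool $14,127.00 (≈ $18.7610 each)
Sale 1, sell 388: 388/753 × $14,127.00 → $7,279.25
Ending inventory (cost pool remaining) = $6,847.75
Check: goods available $14,127.00 = COGS $7,279.25 + ending $6,847.75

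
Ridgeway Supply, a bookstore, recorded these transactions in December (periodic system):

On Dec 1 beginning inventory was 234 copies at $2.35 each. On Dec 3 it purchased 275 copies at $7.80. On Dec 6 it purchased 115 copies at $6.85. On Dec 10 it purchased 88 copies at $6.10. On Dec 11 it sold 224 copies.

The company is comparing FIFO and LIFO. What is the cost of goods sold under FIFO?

COGS = $526.40

FIFO COGS: 224 @ $2.35 = $526.40
LIFO COGS: 88 @ $6.10 + 115 @ $6.85 + 21 @ $7.80 = $1,488.35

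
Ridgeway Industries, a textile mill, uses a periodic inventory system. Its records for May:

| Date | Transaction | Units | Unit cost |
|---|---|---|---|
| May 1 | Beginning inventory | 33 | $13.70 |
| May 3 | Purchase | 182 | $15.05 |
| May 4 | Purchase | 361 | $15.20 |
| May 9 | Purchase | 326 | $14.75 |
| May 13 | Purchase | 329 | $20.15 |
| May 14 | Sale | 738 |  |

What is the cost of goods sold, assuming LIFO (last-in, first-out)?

COGS = $12,699.45

May 14, 738 sold [LIFO — newest first]: 329 @ $20.15 + 326 @ $14.75 + 83 @ $15.20 = $12,699.45
Ending inventory: 33 @ $13.70 + 182 @ $15.05 + 278 @ $15.20 = $7,416.80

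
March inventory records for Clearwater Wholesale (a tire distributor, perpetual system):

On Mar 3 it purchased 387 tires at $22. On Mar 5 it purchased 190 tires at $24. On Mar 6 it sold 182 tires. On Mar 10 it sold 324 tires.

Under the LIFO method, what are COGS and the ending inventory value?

Mar 6, 182 sold [LIFO — newest first]: 182 @ $24 = $4,368
Mar 10, 324 sold [LIFO — newest first]: 8 @ $24 + 316 @ $22 = $7,144
Total COGS = $4,368 + $7,144 = $11,512
Ending inventory: 71 @ $22 = $1,562

COGS = $11,512; ending inventory = $1,562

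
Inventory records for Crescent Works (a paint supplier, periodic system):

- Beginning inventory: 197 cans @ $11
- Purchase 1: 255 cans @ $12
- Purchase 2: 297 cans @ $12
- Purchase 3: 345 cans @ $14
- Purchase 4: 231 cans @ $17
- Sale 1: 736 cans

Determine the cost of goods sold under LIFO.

Sale 1 (736) [LIFO — newest first]: 231 @ $17 + 345 @ $14 + 160 @ $12 = $10,677
Ending inventory: 197 @ $11 + 255 @ $12 + 137 @ $12 = $6,871

COGS = $10,677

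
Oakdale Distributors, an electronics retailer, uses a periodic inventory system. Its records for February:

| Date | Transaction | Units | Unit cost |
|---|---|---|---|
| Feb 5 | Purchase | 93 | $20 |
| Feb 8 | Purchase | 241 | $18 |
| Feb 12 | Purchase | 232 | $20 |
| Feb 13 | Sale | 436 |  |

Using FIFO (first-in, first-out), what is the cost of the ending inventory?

Ending inventory = $2,600

Feb 13, 436 sold [FIFO — oldest first]: 93 @ $20 + 241 @ $18 + 102 @ $20 = $8,238
Ending inventory: 130 @ $20 = $2,600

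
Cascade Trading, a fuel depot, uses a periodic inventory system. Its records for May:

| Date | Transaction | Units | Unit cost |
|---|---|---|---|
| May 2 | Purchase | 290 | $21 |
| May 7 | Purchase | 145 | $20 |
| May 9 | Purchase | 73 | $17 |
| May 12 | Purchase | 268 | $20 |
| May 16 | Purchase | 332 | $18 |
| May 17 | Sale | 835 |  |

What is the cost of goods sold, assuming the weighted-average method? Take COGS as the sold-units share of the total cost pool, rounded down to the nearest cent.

May 17, sell 835: 835/1108 × $21,567.00 → $16,253.10
Ending inventory (cost pool remaining) = $5,313.90

COGS = $16,253.10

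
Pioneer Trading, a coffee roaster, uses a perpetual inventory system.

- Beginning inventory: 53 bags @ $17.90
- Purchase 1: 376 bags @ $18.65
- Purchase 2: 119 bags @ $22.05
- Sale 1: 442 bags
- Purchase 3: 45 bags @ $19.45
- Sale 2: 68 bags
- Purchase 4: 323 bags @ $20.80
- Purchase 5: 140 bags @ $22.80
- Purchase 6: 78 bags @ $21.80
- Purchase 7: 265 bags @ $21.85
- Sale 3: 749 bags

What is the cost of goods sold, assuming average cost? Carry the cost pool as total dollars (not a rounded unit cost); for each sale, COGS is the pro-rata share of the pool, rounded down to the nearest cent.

COGS = $25,868.02

After Beginning: 53 on hand, pool $948.70 (≈ $17.9000 each)
After Purchase 1: 429 on hand, pool $7,961.10 (≈ $18.5573 each)
After Purchase 2: 548 on hand, pool $10,585.05 (≈ $19.3158 each)
Sale 1, sell 442: 442/548 × $10,585.05 → $8,537.57
After Purchase 3: 151 on hand, pool $2,922.73 (≈ $19.3558 each)
Sale 2, sell 68: 68/151 × $2,922.73 → $1,316.19
After Purchase 4: 406 on hand, pool $8,324.94 (≈ $20.5048 each)
After Purchase 5: 546 on hand, pool $11,516.94 (≈ $21.0933 each)
After Purchase 6: 624 on hand, pool $13,217.34 (≈ $21.1816 each)
After Purchase 7: 889 on hand, pool $19,007.59 (≈ $21.3809 each)
Sale 3, sell 749: 749/889 × $19,007.59 → $16,014.26
Total COGS = $8,537.57 + $1,316.19 + $16,014.26 = $25,868.02
Ending inventory (cost pool remaining) = $2,993.33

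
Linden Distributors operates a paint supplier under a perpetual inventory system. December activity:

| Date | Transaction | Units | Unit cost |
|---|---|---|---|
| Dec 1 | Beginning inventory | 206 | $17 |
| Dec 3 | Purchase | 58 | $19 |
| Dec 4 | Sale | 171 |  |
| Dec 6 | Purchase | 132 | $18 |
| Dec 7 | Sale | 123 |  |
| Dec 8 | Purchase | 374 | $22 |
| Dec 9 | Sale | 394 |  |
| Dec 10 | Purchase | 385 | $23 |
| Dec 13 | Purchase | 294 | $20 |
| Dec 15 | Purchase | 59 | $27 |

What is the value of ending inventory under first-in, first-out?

Dec 4, 171 sold [FIFO — oldest first]: 171 @ $17 = $2,907
Dec 7, 123 sold [FIFO — oldest first]: 35 @ $17 + 58 @ $19 + 30 @ $18 = $2,237
Dec 9, 394 sold [FIFO — oldest first]: 102 @ $18 + 292 @ $22 = $8,260
Total COGS = $2,907 + $2,237 + $8,260 = $13,404
Ending inventory: 82 @ $22 + 385 @ $23 + 294 @ $20 + 59 @ $27 = $18,132
Check: goods available $31,536 = COGS $13,404 + ending $18,132

Ending inventory = $18,132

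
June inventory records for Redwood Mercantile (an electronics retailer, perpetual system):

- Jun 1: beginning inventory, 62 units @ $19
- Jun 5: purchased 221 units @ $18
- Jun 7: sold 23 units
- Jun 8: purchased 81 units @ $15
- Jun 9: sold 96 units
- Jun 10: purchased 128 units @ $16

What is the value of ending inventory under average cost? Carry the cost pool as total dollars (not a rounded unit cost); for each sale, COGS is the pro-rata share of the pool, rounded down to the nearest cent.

Ending inventory = $6,324.35

After Jun 1: 62 on hand, pool $1,178.00 (≈ $19.0000 each)
After Jun 5: 283 on hand, pool $5,156.00 (≈ $18.2191 each)
Jun 7, sell 23: 23/283 × $5,156.00 → $419.03
After Jun 8: 341 on hand, pool $5,951.97 (≈ $17.4545 each)
Jun 9, sell 96: 96/341 × $5,951.97 → $1,675.62
After Jun 10: 373 on hand, pool $6,324.35 (≈ $16.9554 each)
Total COGS = $419.03 + $1,675.62 = $2,094.65
Ending inventory (cost pool remaining) = $6,324.35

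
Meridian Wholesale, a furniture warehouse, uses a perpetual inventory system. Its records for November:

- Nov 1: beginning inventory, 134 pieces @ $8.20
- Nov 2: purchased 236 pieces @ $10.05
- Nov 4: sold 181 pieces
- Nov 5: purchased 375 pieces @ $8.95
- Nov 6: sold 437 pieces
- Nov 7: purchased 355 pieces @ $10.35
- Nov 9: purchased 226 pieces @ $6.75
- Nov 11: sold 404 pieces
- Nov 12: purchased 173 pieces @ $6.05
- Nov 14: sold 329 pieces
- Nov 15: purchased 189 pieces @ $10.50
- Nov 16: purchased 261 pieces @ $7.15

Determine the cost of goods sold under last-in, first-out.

Nov 4, 181 sold [LIFO — newest first]: 181 @ $10.05 = $1,819.05
Nov 6, 437 sold [LIFO — newest first]: 375 @ $8.95 + 55 @ $10.05 + 7 @ $8.20 = $3,966.40
Nov 11, 404 sold [LIFO — newest first]: 226 @ $6.75 + 178 @ $10.35 = $3,367.80
Nov 14, 329 sold [LIFO — newest first]: 173 @ $6.05 + 156 @ $10.35 = $2,661.25
Total COGS = $1,819.05 + $3,966.40 + $3,367.80 + $2,661.25 = $11,814.50
Ending inventory: 127 @ $8.20 + 21 @ $10.35 + 189 @ $10.50 + 261 @ $7.15 = $5,109.40

COGS = $11,814.50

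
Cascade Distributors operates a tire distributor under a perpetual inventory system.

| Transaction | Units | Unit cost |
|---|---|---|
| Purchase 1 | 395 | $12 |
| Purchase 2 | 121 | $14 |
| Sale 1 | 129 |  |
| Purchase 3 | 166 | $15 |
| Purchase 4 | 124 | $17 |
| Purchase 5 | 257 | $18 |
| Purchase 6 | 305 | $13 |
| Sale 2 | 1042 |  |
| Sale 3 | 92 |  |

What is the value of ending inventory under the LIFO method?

Ending inventory = $1,260

Sale 1 (129) [LIFO — newest first]: 121 @ $14 + 8 @ $12 = $1,790
Sale 2 (1042) [LIFO — newest first]: 305 @ $13 + 257 @ $18 + 124 @ $17 + 166 @ $15 + 190 @ $12 = $15,469
Sale 3 (92) [LIFO — newest first]: 92 @ $12 = $1,104
Total COGS = $1,790 + $15,469 + $1,104 = $18,363
Ending inventory: 105 @ $12 = $1,260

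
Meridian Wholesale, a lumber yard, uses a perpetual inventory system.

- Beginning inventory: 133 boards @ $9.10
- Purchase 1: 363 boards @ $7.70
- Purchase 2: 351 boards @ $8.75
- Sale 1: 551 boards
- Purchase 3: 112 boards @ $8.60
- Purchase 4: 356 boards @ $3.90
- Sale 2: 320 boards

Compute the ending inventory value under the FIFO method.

Ending inventory = $2,145.20

Sale 1 (551) [FIFO — oldest first]: 133 @ $9.10 + 363 @ $7.70 + 55 @ $8.75 = $4,486.65
Sale 2 (320) [FIFO — oldest first]: 296 @ $8.75 + 24 @ $8.60 = $2,796.40
Total COGS = $4,486.65 + $2,796.40 = $7,283.05
Ending inventory: 88 @ $8.60 + 356 @ $3.90 = $2,145.20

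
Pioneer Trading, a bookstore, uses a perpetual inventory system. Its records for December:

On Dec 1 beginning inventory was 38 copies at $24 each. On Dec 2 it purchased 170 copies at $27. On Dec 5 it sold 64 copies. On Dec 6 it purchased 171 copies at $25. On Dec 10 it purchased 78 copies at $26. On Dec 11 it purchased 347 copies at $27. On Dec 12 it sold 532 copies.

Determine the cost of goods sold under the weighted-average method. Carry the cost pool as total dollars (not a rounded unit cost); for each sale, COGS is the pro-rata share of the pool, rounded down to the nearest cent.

After Dec 1: 38 on hand, pool $912.00 (≈ $24.0000 each)
After Dec 2: 208 on hand, pool $5,502.00 (≈ $26.4519 each)
Dec 5, sell 64: 64/208 × $5,502.00 → $1,692.92
After Dec 6: 315 on hand, pool $8,084.08 (≈ $25.6637 each)
After Dec 10: 393 on hand, pool $10,112.08 (≈ $25.7305 each)
After Dec 11: 740 on hand, pool $19,481.08 (≈ $26.3258 each)
Dec 12, sell 532: 532/740 × $19,481.08 → $14,005.31
Total COGS = $1,692.92 + $14,005.31 = $15,698.23
Ending inventory (cost pool remaining) = $5,475.77

COGS = $15,698.23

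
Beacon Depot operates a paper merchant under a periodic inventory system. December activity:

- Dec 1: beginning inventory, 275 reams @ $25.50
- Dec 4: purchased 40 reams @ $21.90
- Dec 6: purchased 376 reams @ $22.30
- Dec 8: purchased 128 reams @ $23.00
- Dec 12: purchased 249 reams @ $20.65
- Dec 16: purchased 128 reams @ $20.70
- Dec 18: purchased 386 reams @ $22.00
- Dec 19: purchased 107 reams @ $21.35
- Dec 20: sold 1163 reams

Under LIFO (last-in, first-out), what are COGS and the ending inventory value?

Dec 20, 1163 sold [LIFO — newest first]: 107 @ $21.35 + 386 @ $22.00 + 128 @ $20.70 + 249 @ $20.65 + 128 @ $23.00 + 165 @ $22.30 = $25,191.40
Ending inventory: 275 @ $25.50 + 40 @ $21.90 + 211 @ $22.30 = $12,593.80

COGS = $25,191.40; ending inventory = $12,593.80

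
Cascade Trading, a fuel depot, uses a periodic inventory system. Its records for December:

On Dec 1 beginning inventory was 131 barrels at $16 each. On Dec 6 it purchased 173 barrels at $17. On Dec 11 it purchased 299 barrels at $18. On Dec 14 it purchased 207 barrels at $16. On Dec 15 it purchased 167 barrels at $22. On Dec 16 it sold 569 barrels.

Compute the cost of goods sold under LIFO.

COGS = $10,496

Dec 16, 569 sold [LIFO — newest first]: 167 @ $22 + 207 @ $16 + 195 @ $18 = $10,496
Ending inventory: 131 @ $16 + 173 @ $17 + 104 @ $18 = $6,909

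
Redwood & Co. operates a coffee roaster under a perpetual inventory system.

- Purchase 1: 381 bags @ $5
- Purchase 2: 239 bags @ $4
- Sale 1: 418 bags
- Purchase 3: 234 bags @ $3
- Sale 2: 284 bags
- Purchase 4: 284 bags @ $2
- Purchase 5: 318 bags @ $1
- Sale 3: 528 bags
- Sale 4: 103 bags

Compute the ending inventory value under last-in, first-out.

Sale 1 (418) [LIFO — newest first]: 239 @ $4 + 179 @ $5 = $1,851
Sale 2 (284) [LIFO — newest first]: 234 @ $3 + 50 @ $5 = $952
Sale 3 (528) [LIFO — newest first]: 318 @ $1 + 210 @ $2 = $738
Sale 4 (103) [LIFO — newest first]: 74 @ $2 + 29 @ $5 = $293
Total COGS = $1,851 + $952 + $738 + $293 = $3,834
Ending inventory: 123 @ $5 = $615

Ending inventory = $615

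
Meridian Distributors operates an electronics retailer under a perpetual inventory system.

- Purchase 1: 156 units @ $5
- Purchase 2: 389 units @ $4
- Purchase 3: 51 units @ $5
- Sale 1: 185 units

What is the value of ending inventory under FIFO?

Ending inventory = $1,695

Sale 1 (185) [FIFO — oldest first]: 156 @ $5 + 29 @ $4 = $896
Ending inventory: 360 @ $4 + 51 @ $5 = $1,695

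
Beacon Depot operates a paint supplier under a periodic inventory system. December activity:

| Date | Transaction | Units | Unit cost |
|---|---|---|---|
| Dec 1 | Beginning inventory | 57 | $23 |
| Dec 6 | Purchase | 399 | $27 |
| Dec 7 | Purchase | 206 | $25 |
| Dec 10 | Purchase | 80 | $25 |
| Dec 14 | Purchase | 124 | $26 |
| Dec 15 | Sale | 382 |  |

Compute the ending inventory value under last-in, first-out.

Dec 15, 382 sold [LIFO — newest first]: 124 @ $26 + 80 @ $25 + 178 @ $25 = $9,674
Ending inventory: 57 @ $23 + 399 @ $27 + 28 @ $25 = $12,784

Ending inventory = $12,784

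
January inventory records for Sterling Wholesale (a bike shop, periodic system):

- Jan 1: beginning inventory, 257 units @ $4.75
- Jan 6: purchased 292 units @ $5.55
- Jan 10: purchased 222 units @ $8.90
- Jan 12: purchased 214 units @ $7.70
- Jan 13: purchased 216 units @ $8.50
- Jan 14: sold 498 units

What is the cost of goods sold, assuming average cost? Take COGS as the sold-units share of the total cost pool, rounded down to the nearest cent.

Jan 14, sell 498: 498/1201 × $8,300.95 → $3,442.02
Ending inventory (cost pool remaining) = $4,858.93

COGS = $3,442.02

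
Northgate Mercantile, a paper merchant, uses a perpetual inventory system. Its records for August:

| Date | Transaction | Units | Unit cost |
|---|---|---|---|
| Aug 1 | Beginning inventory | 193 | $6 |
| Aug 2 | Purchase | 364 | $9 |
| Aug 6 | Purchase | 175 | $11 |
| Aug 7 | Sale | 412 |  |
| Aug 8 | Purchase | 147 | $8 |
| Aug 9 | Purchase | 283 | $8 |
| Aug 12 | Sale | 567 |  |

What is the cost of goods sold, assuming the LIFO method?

Aug 7, 412 sold [LIFO — newest first]: 175 @ $11 + 237 @ $9 = $4,058
Aug 12, 567 sold [LIFO — newest first]: 283 @ $8 + 147 @ $8 + 127 @ $9 + 10 @ $6 = $4,643
Total COGS = $4,058 + $4,643 = $8,701
Ending inventory: 183 @ $6 = $1,098
Check: goods available $9,799 = COGS $8,701 + ending $1,098

COGS = $8,701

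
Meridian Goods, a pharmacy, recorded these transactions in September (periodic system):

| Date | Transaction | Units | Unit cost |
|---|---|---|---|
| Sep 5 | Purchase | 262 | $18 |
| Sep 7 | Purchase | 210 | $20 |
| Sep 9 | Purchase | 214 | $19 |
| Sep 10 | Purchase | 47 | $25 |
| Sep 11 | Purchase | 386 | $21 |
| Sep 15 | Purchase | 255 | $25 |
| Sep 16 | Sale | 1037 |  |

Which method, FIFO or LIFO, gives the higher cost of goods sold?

FIFO COGS: 262 @ $18 + 210 @ $20 + 214 @ $19 + 47 @ $25 + 304 @ $21 = $20,541
LIFO COGS: 255 @ $25 + 386 @ $21 + 47 @ $25 + 214 @ $19 + 135 @ $20 = $22,422

LIFO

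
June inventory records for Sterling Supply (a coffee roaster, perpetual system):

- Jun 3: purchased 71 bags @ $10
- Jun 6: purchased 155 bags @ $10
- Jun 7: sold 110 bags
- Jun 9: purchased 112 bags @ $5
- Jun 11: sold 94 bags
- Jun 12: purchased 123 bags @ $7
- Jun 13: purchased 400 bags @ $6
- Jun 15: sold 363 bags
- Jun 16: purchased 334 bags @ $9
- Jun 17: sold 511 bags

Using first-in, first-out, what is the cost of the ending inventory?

Ending inventory = $1,053

Jun 7, 110 sold [FIFO — oldest first]: 71 @ $10 + 39 @ $10 = $1,100
Jun 11, 94 sold [FIFO — oldest first]: 94 @ $10 = $940
Jun 15, 363 sold [FIFO — oldest first]: 22 @ $10 + 112 @ $5 + 123 @ $7 + 106 @ $6 = $2,277
Jun 17, 511 sold [FIFO — oldest first]: 294 @ $6 + 217 @ $9 = $3,717
Total COGS = $1,100 + $940 + $2,277 + $3,717 = $8,034
Ending inventory: 117 @ $9 = $1,053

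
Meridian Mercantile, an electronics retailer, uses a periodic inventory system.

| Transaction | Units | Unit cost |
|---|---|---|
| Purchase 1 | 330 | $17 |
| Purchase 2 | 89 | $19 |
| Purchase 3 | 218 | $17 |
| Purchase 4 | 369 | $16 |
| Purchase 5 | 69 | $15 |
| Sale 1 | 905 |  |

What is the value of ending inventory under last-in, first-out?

Sale 1 (905) [LIFO — newest first]: 69 @ $15 + 369 @ $16 + 218 @ $17 + 89 @ $19 + 160 @ $17 = $15,056
Ending inventory: 170 @ $17 = $2,890
Check: goods available $17,946 = COGS $15,056 + ending $2,890

Ending inventory = $2,890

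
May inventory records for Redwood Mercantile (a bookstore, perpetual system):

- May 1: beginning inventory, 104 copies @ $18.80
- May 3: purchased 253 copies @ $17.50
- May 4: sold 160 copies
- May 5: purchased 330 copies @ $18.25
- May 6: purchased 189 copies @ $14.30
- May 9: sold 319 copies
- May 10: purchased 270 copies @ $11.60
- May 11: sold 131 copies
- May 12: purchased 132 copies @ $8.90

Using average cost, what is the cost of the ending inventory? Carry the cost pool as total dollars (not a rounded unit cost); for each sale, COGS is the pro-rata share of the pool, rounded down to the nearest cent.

After May 1: 104 on hand, pool $1,955.20 (≈ $18.8000 each)
After May 3: 357 on hand, pool $6,382.70 (≈ $17.8787 each)
May 4, sell 160: 160/357 × $6,382.70 → $2,860.59
After May 5: 527 on hand, pool $9,544.61 (≈ $18.1112 each)
After May 6: 716 on hand, pool $12,247.31 (≈ $17.1052 each)
May 9, sell 319: 319/716 × $12,247.31 → $5,456.55
After May 10: 667 on hand, pool $9,922.76 (≈ $14.8767 each)
May 11, sell 131: 131/667 × $9,922.76 → $1,948.84
After May 12: 668 on hand, pool $9,148.72 (≈ $13.6957 each)
Total COGS = $2,860.59 + $5,456.55 + $1,948.84 = $10,265.98
Ending inventory (cost pool remaining) = $9,148.72
Check: goods available $19,414.70 = COGS $10,265.98 + ending $9,148.72

Ending inventory = $9,148.72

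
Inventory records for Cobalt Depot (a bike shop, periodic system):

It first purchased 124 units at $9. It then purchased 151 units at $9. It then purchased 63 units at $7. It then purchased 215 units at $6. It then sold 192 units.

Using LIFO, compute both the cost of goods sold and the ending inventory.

Sale 1 (192) [LIFO — newest first]: 192 @ $6 = $1,152
Ending inventory: 124 @ $9 + 151 @ $9 + 63 @ $7 + 23 @ $6 = $3,054
Check: goods available $4,206 = COGS $1,152 + ending $3,054

COGS = $1,152; ending inventory = $3,054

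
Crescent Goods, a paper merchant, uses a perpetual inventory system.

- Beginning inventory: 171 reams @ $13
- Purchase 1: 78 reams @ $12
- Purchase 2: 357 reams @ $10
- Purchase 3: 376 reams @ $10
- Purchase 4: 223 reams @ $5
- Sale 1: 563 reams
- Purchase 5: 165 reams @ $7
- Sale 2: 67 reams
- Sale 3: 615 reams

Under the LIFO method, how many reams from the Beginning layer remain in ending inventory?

125

Sale 1 (563) [LIFO — newest first]: 223 @ $5 + 340 @ $10 = $4,515
Sale 2 (67) [LIFO — newest first]: 67 @ $7 = $469
Sale 3 (615) [LIFO — newest first]: 98 @ $7 + 36 @ $10 + 357 @ $10 + 78 @ $12 + 46 @ $13 = $6,150
Total COGS = $4,515 + $469 + $6,150 = $11,134
Ending inventory: 125 @ $13 = $1,625
Check: goods available $12,759 = COGS $11,134 + ending $1,625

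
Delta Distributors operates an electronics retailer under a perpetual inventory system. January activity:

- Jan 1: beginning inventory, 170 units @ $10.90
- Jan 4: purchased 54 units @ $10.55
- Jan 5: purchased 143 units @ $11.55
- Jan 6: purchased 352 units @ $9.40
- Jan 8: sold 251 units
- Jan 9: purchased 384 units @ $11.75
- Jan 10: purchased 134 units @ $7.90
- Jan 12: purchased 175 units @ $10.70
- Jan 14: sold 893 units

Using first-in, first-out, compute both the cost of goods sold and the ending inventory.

Jan 8, 251 sold [FIFO — oldest first]: 170 @ $10.90 + 54 @ $10.55 + 27 @ $11.55 = $2,734.55
Jan 14, 893 sold [FIFO — oldest first]: 116 @ $11.55 + 352 @ $9.40 + 384 @ $11.75 + 41 @ $7.90 = $9,484.50
Total COGS = $2,734.55 + $9,484.50 = $12,219.05
Ending inventory: 93 @ $7.90 + 175 @ $10.70 = $2,607.20

COGS = $12,219.05; ending inventory = $2,607.20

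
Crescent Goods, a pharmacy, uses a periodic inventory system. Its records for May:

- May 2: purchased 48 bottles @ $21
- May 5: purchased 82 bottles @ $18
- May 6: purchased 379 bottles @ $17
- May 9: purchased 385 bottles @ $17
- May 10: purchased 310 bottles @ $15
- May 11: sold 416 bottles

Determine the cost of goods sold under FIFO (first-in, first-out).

COGS = $7,346

May 11, 416 sold [FIFO — oldest first]: 48 @ $21 + 82 @ $18 + 286 @ $17 = $7,346
Ending inventory: 93 @ $17 + 385 @ $17 + 310 @ $15 = $12,776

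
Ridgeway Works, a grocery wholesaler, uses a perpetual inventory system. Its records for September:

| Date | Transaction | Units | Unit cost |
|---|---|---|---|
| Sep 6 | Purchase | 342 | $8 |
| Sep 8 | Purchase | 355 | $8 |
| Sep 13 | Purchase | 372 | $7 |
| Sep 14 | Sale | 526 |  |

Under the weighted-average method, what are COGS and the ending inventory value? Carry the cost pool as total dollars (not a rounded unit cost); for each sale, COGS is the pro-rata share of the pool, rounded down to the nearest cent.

COGS = $4,024.95; ending inventory = $4,155.05

After Sep 6: 342 on hand, pool $2,736.00 (≈ $8.0000 each)
After Sep 8: 697 on hand, pool $5,576.00 (≈ $8.0000 each)
After Sep 13: 1069 on hand, pool $8,180.00 (≈ $7.6520 each)
Sep 14, sell 526: 526/1069 × $8,180.00 → $4,024.95
Ending inventory (cost pool remaining) = $4,155.05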